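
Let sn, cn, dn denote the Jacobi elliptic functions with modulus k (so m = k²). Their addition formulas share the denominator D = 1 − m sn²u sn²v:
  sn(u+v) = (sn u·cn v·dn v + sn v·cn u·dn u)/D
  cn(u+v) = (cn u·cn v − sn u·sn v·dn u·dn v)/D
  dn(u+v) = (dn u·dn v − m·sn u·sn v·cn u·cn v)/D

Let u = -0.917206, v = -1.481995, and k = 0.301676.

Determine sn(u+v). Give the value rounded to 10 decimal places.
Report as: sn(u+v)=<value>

sn(u+v)=-0.7246552564

sn u = -0.7878650239996592, cn u = 0.6158479552276004, dn u = 0.9713435192276771
sn v = -0.992733017959469, cn v = 0.1203376709641859, dn v = 0.9541014086068189
m = k² = 0.091008408976
D = 1 − m·sn²u·sn²v = 0.9443262983922347
sn(u+v) = (sn u·cn v·dn v + sn v·cn u·dn u)/D = -0.6843110158868718/0.9443262983922347 = -0.7246552564001949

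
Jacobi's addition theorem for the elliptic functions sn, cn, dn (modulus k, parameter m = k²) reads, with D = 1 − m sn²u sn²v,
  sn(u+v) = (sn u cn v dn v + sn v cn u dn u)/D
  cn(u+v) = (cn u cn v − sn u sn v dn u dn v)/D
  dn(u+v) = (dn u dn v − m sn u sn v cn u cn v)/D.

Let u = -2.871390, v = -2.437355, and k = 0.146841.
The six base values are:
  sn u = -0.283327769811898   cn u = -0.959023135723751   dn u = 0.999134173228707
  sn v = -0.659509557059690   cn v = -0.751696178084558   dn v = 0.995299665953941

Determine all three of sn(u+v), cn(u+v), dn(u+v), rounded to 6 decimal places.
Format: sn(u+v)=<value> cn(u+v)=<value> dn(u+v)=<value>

m = k² = 0.021562279281
D = 1 − m·sn²u·sn²v = 0.9992471384113213
sn(u+v) = (sn u·cn v·dn v + sn v·cn u·dn u)/D = 0.8439126425528498/0.9992471384113213 = 0.8445484706561842
cn(u+v) = (cn u·cn v − sn u·sn v·dn u·dn v)/D = 0.535075971580373/0.9992471384113213 = 0.5354791132362684
dn(u+v) = (dn u·dn v − m·sn u·sn v·cn u·cn v)/D = 0.9915333757594298/0.9992471384113213 = 0.9922804255770446

sn(u+v)=0.844548 cn(u+v)=0.535479 dn(u+v)=0.992280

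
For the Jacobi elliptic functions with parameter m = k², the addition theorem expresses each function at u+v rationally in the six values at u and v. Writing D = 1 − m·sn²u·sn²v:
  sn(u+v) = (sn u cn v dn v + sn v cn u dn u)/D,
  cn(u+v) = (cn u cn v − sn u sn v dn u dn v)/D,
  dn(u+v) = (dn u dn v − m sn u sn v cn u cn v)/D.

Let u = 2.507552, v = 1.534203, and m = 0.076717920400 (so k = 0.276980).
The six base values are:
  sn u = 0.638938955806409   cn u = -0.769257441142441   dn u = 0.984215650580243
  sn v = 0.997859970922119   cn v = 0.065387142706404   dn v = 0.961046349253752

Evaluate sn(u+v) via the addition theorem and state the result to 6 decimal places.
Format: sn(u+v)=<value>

sn(u+v)=-0.738371

m = k² = 0.0767179204
D = 1 − m·sn²u·sn²v = 0.9688143529210752
sn(u+v) = (sn u·cn v·dn v + sn v·cn u·dn u)/D = -0.7153439925601511/0.9688143529210752 = -0.7383705561373189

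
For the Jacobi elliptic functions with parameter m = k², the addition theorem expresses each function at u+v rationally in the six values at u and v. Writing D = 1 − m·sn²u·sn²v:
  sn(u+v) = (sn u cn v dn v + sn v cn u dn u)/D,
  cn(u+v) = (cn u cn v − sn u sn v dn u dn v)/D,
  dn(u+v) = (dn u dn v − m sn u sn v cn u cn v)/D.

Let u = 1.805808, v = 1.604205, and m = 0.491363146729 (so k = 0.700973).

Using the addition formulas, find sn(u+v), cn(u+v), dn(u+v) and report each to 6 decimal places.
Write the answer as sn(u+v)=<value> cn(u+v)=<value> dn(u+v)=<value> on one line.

sn u = 0.9995720327651461, cn u = 0.029253227407479, dn u = 0.7134825421335434
sn v = 0.9849236033828608, cn v = 0.1729898710888042, dn v = 0.7234232087146299
m = k² = 0.491363146729
D = 1 − m·sn²u·sn²v = 0.5237490403535636
sn(u+v) = (sn u·cn v·dn v + sn v·cn u·dn u)/D = 0.14564832723238/0.5237490403535636 = 0.2780880078253856
cn(u+v) = (cn u·cn v − sn u·sn v·dn u·dn v)/D = -0.5030900734915055/0.5237490403535636 = -0.960555599590002
dn(u+v) = (dn u·dn v − m·sn u·sn v·cn u·cn v)/D = 0.5137018171915502/0.5237490403535636 = 0.9808167225371317

sn(u+v)=0.278088 cn(u+v)=-0.960556 dn(u+v)=0.980817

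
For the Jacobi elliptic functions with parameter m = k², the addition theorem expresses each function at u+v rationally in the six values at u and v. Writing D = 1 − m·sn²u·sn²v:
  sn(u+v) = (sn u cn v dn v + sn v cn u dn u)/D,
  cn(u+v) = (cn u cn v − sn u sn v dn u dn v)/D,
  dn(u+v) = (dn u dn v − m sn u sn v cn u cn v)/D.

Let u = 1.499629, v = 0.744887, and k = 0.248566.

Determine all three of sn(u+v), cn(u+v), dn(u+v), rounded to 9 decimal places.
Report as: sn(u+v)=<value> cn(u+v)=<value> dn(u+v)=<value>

sn u = 0.9956509316148178, cn u = 0.0931623441876891, dn u = 0.9688917327996651
sn v = 0.6750870987727881, cn v = 0.7377380355319494, dn v = 0.9858204290516574
m = k² = 0.061785056356
D = 1 − m·sn²u·sn²v = 0.9720863085879998
sn(u+v) = (sn u·cn v·dn v + sn v·cn u·dn u)/D = 0.7850504621619826/0.9720863085879998 = 0.8075933744013991
cn(u+v) = (cn u·cn v − sn u·sn v·dn u·dn v)/D = -0.57327791096771/0.9720863085879998 = -0.5897397236264161
dn(u+v) = (dn u·dn v − m·sn u·sn v·cn u·cn v)/D = 0.9522990076000957/0.9720863085879998 = 0.9796445019201576

sn(u+v)=0.807593374 cn(u+v)=-0.589739724 dn(u+v)=0.979644502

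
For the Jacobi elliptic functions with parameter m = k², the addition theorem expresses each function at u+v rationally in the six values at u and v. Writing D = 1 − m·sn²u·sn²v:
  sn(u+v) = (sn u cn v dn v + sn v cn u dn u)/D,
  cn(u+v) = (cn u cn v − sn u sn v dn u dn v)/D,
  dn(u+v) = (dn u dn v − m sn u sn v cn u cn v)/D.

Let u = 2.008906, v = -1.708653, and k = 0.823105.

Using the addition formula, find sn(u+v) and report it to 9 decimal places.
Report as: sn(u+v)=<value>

sn(u+v)=0.292901124

sn u = 0.9998072793945429, cn u = 0.01963171081903837, dn u = 0.5681190640541367
sn v = -0.9815215329909294, cn v = 0.1913517187671328, dn v = 0.5893260678702573
m = k² = 0.677501841025
D = 1 − m·sn²u·sn²v = 0.3475567654980994
sn(u+v) = (sn u·cn v·dn v + sn v·cn u·dn u)/D = 0.1017997670996685/0.3475567654980994 = 0.2929011235151029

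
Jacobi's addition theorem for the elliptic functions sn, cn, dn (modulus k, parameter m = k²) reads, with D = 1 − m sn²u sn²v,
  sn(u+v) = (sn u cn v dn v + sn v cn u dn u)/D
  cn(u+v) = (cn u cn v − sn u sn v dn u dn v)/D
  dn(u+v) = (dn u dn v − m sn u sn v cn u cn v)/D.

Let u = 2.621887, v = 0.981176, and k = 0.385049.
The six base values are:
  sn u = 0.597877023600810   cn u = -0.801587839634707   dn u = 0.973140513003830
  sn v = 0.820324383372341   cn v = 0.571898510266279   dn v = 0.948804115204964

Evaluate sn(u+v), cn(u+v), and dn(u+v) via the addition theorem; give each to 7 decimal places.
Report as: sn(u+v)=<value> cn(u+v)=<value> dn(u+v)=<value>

sn(u+v)=-0.3271478 cn(u+v)=-0.9449732 dn(u+v)=0.9920343

m = k² = 0.148262732401
D = 1 − m·sn²u·sn²v = 0.9643362531206743
sn(u+v) = (sn u·cn v·dn v + sn v·cn u·dn u)/D = -0.315480443648602/0.9643362531206743 = -0.3271477584998805
cn(u+v) = (cn u·cn v − sn u·sn v·dn u·dn v)/D = -0.9112719126353574/0.9643362531206743 = -0.944973197560917
dn(u+v) = (dn u·dn v − m·sn u·sn v·cn u·cn v)/D = 0.9566546551122389/0.9643362531206743 = 0.9920343158482561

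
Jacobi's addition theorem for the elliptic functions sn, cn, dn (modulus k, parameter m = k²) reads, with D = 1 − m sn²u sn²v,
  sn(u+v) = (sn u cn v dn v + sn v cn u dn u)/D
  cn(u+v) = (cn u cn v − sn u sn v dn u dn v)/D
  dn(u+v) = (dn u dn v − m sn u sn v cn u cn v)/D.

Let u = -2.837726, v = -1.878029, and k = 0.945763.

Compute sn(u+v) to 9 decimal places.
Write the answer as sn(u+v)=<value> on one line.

sn(u+v)=-0.372124223

sn u = -0.9956144611894275, cn u = -0.093551294328224, dn u = 0.3366906440422088
sn v = -0.9726945868251931, cn v = 0.2320888639313977, dn v = 0.3920625757044147
m = k² = 0.894467652169
D = 1 − m·sn²u·sn²v = 0.16111963508492
sn(u+v) = (sn u·cn v·dn v + sn v·cn u·dn u)/D = -0.05995651903137265/0.16111963508492 = -0.3721242230952911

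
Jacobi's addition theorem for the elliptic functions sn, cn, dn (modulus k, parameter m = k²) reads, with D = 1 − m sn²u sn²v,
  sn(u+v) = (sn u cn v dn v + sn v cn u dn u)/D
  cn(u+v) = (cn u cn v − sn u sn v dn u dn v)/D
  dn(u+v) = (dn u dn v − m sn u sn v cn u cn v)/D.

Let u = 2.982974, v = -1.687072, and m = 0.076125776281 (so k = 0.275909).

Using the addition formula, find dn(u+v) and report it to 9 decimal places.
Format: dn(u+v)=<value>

sn u = 0.2191818653188156, cn u = -0.9756840215537839, dn u = 0.9981697576936661
sn v = -0.996661460786469, cn v = -0.08164516264287634, dn v = 0.9614476964513027
m = k² = 0.076125776281
D = 1 − m·sn²u·sn²v = 0.9963672433884276
dn(u+v) = (dn u·dn v − m·sn u·sn v·cn u·cn v)/D = 0.9610127329092903/0.9963672433884276 = 0.9645165869173856

dn(u+v)=0.964516587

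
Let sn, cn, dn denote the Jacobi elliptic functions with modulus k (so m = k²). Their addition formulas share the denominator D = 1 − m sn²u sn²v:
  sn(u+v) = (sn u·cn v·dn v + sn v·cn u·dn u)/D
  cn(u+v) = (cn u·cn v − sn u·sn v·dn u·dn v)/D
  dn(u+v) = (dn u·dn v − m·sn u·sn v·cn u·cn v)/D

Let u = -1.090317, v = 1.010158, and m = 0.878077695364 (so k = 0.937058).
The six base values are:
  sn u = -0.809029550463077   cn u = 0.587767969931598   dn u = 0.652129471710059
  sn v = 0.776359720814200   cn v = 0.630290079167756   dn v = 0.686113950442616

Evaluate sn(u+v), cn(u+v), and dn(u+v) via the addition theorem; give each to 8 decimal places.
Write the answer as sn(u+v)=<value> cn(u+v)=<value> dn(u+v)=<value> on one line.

sn(u+v)=-0.07999817 cn(u+v)=0.99679501 dn(u+v)=0.99718632

m = k² = 0.878077695364
D = 1 − m·sn²u·sn²v = 0.6535921655442669
sn(u+v) = (sn u·cn v·dn v + sn v·cn u·dn u)/D = -0.05228617510130716/0.6535921655442669 = -0.07999816683507337
cn(u+v) = (cn u·cn v − sn u·sn v·dn u·dn v)/D = 0.6514974096296315/0.6535921655442669 = 0.9967950106732215
dn(u+v) = (dn u·dn v − m·sn u·sn v·cn u·cn v)/D = 0.6517531674860716/0.6535921655442669 = 0.9971863217536215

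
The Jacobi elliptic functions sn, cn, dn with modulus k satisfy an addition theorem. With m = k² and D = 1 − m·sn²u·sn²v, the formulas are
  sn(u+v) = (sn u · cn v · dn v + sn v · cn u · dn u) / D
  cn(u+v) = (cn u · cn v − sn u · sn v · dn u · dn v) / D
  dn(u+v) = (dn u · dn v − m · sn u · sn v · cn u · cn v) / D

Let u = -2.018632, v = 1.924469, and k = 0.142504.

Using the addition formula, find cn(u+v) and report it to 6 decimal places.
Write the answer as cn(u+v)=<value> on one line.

cn(u+v)=0.995570

sn u = -0.9066361203492208, cn u = -0.421913433393763, dn u = 0.9916186503272715
sn v = 0.9420141788239288, cn v = -0.3355730723623085, dn v = 0.9909487427169954
m = k² = 0.020307390016
D = 1 − m·sn²u·sn²v = 0.9851872728295095
cn(u+v) = (cn u·cn v − sn u·sn v·dn u·dn v)/D = 0.9808230948867734/0.9851872728295095 = 0.9955702047081851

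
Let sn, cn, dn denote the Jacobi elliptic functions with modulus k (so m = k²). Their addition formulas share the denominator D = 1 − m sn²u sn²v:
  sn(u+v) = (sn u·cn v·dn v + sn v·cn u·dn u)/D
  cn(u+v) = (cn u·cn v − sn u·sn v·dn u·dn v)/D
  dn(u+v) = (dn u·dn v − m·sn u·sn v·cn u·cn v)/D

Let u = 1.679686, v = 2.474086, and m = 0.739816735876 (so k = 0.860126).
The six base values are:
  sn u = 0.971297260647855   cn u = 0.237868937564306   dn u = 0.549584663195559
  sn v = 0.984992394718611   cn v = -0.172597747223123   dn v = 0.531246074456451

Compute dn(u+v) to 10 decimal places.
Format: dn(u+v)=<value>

dn(u+v)=0.9943883721

m = k² = 0.739816735876
D = 1 − m·sn²u·sn²v = 0.3228354197312258
dn(u+v) = (dn u·dn v − m·sn u·sn v·cn u·cn v)/D = 0.3210237874741657/0.3228354197312258 = 0.9943883720733978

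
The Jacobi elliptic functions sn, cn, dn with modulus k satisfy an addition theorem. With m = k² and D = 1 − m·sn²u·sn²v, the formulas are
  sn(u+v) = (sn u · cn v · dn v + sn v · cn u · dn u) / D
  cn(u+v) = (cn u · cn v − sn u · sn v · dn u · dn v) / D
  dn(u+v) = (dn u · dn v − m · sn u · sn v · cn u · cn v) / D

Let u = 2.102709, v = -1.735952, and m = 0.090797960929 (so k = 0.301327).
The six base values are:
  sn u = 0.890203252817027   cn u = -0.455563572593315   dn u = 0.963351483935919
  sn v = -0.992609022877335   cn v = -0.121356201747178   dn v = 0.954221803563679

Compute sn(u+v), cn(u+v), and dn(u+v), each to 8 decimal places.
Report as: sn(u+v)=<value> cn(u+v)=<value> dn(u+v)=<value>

m = k² = 0.090797960929
D = 1 − m·sn²u·sn²v = 0.9291057705372699
sn(u+v) = (sn u·cn v·dn v + sn v·cn u·dn u)/D = 0.3325379916697317/0.9291057705372699 = 0.3579118785124286
cn(u+v) = (cn u·cn v − sn u·sn v·dn u·dn v)/D = 0.8675575006545188/0.9291057705372699 = 0.9337553679737025
dn(u+v) = (dn u·dn v − m·sn u·sn v·cn u·cn v)/D = 0.9236866117277855/0.9291057705372699 = 0.9941673391971824

sn(u+v)=0.35791188 cn(u+v)=0.93375537 dn(u+v)=0.99416734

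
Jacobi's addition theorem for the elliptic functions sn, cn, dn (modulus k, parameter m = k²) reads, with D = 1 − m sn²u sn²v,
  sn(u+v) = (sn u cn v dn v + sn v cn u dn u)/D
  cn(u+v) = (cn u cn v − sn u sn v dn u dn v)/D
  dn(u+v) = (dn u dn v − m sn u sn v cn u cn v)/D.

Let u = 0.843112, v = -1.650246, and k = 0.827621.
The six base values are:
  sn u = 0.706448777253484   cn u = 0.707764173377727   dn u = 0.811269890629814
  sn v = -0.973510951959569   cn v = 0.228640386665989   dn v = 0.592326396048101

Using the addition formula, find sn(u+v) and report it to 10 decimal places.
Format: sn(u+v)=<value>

sn(u+v)=-0.6853313346

m = k² = 0.684956519641
D = 1 − m·sn²u·sn²v = 0.6760290699270398
sn(u+v) = (sn u·cn v·dn v + sn v·cn u·dn u)/D = -0.4633039047156829/0.6760290699270398 = -0.6853313345914027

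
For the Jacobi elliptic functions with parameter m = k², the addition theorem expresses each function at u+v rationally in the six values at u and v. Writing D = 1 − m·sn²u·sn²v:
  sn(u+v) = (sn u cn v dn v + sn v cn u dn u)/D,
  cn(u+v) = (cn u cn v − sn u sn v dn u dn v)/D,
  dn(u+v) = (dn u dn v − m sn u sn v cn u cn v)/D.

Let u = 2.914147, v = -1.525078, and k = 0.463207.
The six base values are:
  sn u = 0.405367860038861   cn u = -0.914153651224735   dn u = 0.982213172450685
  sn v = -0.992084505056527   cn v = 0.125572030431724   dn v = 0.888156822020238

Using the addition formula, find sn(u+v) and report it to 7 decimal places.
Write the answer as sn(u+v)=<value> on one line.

sn(u+v)=0.9696442

m = k² = 0.214560724849
D = 1 − m·sn²u·sn²v = 0.9652986647926935
sn(u+v) = (sn u·cn v·dn v + sn v·cn u·dn u)/D = 0.9359962114148155/0.9652986647926935 = 0.9696441583868026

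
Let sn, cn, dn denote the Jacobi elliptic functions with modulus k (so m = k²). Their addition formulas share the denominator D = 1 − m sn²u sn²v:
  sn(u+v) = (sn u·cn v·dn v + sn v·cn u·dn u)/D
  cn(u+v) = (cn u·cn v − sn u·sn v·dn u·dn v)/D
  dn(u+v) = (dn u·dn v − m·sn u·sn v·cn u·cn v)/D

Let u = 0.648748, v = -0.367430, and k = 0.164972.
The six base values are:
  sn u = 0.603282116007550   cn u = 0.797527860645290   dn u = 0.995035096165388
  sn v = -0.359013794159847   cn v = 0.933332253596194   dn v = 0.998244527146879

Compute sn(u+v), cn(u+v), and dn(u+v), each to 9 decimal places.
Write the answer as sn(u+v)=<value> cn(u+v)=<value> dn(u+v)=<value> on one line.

sn(u+v)=0.277526595 cn(u+v)=0.960717955 dn(u+v)=0.998951357

m = k² = 0.027215760784
D = 1 − m·sn²u·sn²v = 0.9987233153046301
sn(u+v) = (sn u·cn v·dn v + sn v·cn u·dn u)/D = 0.2771722811393535/0.9987233153046301 = 0.2775265950958705
cn(u+v) = (cn u·cn v − sn u·sn v·dn u·dn v)/D = 0.9594914210669519/0.9987233153046301 = 0.9607179549766376
dn(u+v) = (dn u·dn v − m·sn u·sn v·cn u·cn v)/D = 0.9976760115597597/0.9987233153046301 = 0.9989513574692597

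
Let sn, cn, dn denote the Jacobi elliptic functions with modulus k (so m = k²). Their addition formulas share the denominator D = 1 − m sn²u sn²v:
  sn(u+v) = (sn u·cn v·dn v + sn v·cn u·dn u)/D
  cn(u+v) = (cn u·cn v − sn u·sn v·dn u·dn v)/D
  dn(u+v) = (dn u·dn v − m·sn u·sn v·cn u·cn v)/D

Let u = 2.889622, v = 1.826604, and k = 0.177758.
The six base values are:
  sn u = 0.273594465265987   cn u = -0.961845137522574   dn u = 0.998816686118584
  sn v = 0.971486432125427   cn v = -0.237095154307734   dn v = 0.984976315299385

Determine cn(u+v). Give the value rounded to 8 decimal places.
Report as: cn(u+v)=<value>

cn(u+v)=-0.03351632

m = k² = 0.031597906564
D = 1 − m·sn²u·sn²v = 0.9977677316347129
cn(u+v) = (cn u·cn v − sn u·sn v·dn u·dn v)/D = -0.03344150299937452/0.9977677316347129 = -0.03351632042117153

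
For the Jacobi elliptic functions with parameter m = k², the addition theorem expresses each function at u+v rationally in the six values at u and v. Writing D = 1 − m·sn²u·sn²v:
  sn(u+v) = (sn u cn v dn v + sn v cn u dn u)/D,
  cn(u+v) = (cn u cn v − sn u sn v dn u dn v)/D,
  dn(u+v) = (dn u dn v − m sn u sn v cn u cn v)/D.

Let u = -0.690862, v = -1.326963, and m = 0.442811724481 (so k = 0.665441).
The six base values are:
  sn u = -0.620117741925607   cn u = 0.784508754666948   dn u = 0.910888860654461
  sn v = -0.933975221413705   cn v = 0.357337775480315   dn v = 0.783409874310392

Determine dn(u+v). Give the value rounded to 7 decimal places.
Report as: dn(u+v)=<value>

m = k² = 0.442811724481
D = 1 − m·sn²u·sn²v = 0.8514618077609766
dn(u+v) = (dn u·dn v − m·sn u·sn v·cn u·cn v)/D = 0.6417032255380246/0.8514618077609766 = 0.7536488656202467

dn(u+v)=0.7536489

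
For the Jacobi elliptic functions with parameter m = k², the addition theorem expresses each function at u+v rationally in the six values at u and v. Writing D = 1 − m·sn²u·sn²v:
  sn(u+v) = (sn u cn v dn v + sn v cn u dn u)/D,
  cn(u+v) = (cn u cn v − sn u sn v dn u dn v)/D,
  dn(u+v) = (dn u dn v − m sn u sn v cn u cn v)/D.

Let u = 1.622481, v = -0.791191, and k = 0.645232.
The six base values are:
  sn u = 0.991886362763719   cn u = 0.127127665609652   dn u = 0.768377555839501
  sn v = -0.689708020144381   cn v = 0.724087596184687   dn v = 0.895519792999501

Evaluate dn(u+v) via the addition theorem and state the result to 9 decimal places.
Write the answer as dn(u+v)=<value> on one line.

m = k² = 0.416324333824
D = 1 − m·sn²u·sn²v = 0.8051563813973488
dn(u+v) = (dn u·dn v − m·sn u·sn v·cn u·cn v)/D = 0.7143147430318497/0.8051563813973488 = 0.8871751619134615

dn(u+v)=0.887175162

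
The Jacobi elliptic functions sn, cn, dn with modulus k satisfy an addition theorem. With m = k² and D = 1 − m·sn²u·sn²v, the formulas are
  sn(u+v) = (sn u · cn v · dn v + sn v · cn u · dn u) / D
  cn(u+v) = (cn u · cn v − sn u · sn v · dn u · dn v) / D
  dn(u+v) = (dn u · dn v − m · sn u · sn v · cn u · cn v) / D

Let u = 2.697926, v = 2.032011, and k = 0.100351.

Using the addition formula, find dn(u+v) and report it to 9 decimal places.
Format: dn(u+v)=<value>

sn u = 0.4362910435009516, cn u = -0.8998056042061812, dn u = 0.9990410978739133
sn v = 0.8982247326047394, cn v = -0.4395364942040016, dn v = 0.995929307731933
m = k² = 0.010070323201
D = 1 − m·sn²u·sn²v = 0.9984534426735208
dn(u+v) = (dn u·dn v − m·sn u·sn v·cn u·cn v)/D = 0.9934135050726192/0.9984534426735208 = 0.9949522557732824

dn(u+v)=0.994952256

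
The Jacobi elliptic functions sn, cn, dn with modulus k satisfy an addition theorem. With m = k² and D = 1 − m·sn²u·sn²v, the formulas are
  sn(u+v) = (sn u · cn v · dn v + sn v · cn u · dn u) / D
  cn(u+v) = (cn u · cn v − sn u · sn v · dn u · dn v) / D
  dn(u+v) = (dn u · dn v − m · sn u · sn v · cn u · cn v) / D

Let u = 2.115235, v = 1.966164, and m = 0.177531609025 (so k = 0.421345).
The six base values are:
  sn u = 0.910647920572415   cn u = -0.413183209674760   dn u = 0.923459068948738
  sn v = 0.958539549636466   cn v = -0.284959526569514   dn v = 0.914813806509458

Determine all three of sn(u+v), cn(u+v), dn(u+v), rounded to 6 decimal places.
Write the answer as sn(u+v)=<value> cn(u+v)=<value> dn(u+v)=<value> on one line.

m = k² = 0.177531609025
D = 1 − m·sn²u·sn²v = 0.8647314722828673
sn(u+v) = (sn u·cn v·dn v + sn v·cn u·dn u)/D = -0.6031303951150341/0.8647314722828673 = -0.6974770948521006
cn(u+v) = (cn u·cn v − sn u·sn v·dn u·dn v)/D = -0.6196726923504683/0.8647314722828673 = -0.7166070765466064
dn(u+v) = (dn u·dn v − m·sn u·sn v·cn u·cn v)/D = 0.8265473412400222/0.8647314722828673 = 0.9558427878864637

sn(u+v)=-0.697477 cn(u+v)=-0.716607 dn(u+v)=0.955843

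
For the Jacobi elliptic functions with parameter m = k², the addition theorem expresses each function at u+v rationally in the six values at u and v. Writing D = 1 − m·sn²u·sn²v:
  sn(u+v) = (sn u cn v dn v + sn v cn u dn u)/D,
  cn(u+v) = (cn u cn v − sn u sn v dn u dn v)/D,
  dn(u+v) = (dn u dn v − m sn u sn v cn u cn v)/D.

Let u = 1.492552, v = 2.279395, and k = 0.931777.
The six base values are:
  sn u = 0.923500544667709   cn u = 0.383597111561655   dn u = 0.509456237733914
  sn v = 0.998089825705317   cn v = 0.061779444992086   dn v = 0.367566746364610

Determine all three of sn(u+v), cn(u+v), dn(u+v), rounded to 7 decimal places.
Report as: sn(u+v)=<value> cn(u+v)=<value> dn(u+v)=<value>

sn(u+v)=0.8233492 cn(u+v)=-0.5675352 dn(u+v)=0.6414345

m = k² = 0.868208377729
D = 1 − m·sn²u·sn²v = 0.2623717501218044
sn(u+v) = (sn u·cn v·dn v + sn v·cn u·dn u)/D = 0.2160235582851112/0.2623717501218044 = 0.8233491531951273
cn(u+v) = (cn u·cn v − sn u·sn v·dn u·dn v)/D = -0.1489051964432999/0.2623717501218044 = -0.5675351724191786
dn(u+v) = (dn u·dn v − m·sn u·sn v·cn u·cn v)/D = 0.1682942922281965/0.2623717501218044 = 0.6414344995224028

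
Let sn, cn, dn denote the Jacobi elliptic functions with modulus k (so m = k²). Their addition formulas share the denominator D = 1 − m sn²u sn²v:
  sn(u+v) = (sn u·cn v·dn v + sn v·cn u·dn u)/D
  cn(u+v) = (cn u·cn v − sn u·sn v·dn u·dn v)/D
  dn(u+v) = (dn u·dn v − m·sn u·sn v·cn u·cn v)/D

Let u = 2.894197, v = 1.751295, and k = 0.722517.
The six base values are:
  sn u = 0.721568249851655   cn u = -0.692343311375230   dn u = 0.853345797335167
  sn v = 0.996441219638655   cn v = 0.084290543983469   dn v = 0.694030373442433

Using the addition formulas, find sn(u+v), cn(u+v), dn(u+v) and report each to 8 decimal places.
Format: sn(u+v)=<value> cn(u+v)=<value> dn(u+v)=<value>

m = k² = 0.522030815289
D = 1 − m·sn²u·sn²v = 0.7301301672602614
sn(u+v) = (sn u·cn v·dn v + sn v·cn u·dn u)/D = -0.5464938129759611/0.7301301672602614 = -0.7484881976957932
cn(u+v) = (cn u·cn v − sn u·sn v·dn u·dn v)/D = -0.4841844416361317/0.7301301672602614 = -0.6631481115935589
dn(u+v) = (dn u·dn v − m·sn u·sn v·cn u·cn v)/D = 0.6141520116796577/0.7301301672602614 = 0.8411541382876975

sn(u+v)=-0.74848820 cn(u+v)=-0.66314811 dn(u+v)=0.84115414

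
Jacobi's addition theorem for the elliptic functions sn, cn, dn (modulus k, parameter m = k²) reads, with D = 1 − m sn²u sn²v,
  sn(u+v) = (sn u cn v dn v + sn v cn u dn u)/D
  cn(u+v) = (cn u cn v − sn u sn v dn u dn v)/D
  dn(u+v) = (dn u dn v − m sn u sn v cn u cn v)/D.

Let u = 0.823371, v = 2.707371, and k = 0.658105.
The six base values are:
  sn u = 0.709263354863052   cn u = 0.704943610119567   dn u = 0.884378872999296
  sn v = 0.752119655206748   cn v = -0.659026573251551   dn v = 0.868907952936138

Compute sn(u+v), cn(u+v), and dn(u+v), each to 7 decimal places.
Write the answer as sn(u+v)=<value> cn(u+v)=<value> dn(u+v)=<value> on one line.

sn(u+v)=0.0715727 cn(u+v)=-0.9974354 dn(u+v)=0.9988901

m = k² = 0.433102191025
D = 1 − m·sn²u·sn²v = 0.8767521643809008
sn(u+v) = (sn u·cn v·dn v + sn v·cn u·dn u)/D = 0.06275149040525419/0.8767521643809008 = 0.07157266666066889
cn(u+v) = (cn u·cn v − sn u·sn v·dn u·dn v)/D = -0.8745036353260708/0.8767521643809008 = -0.997435388076381
dn(u+v) = (dn u·dn v − m·sn u·sn v·cn u·cn v)/D = 0.8757790302294367/0.8767521643809008 = 0.9988900692909595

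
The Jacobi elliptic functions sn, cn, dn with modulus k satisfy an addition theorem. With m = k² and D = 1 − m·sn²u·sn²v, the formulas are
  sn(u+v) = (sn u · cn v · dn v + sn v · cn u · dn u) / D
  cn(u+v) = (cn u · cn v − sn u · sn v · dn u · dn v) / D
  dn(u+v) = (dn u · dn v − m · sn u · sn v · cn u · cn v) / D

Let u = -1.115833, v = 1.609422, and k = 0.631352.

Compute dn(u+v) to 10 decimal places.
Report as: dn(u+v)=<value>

dn(u+v)=0.9555264049

sn u = -0.8645301269192896, cn u = 0.5025809980977366, dn u = 0.8379006170463259
sn v = 0.9915813728250278, cn v = 0.1294850611709061, dn v = 0.7797934478142764
m = k² = 0.398605347904
D = 1 − m·sn²u·sn²v = 0.707072527148014
dn(u+v) = (dn u·dn v − m·sn u·sn v·cn u·cn v)/D = 0.6756264698577326/0.707072527148014 = 0.9555264048836412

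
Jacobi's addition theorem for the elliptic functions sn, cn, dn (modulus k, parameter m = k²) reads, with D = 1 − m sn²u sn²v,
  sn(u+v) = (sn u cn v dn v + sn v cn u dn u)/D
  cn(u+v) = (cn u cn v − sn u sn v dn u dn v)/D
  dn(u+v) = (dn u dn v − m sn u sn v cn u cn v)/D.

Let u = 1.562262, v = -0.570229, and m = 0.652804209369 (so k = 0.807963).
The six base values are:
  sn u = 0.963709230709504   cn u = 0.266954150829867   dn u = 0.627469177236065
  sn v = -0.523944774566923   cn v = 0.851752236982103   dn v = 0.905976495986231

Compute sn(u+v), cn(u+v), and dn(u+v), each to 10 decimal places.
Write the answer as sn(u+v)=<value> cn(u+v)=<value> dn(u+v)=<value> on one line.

m = k² = 0.652804209369
D = 1 − m·sn²u·sn²v = 0.8335644825627214
sn(u+v) = (sn u·cn v·dn v + sn v·cn u·dn u)/D = 0.6558994674802258/0.8335644825627214 = 0.7868611021713881
cn(u+v) = (cn u·cn v − sn u·sn v·dn u·dn v)/D = 0.5144177632520224/0.8335644825627214 = 0.6171301369157306
dn(u+v) = (dn u·dn v − m·sn u·sn v·cn u·cn v)/D = 0.6434210843247401/0.8335644825627214 = 0.7718911947238899

sn(u+v)=0.7868611022 cn(u+v)=0.6171301369 dn(u+v)=0.7718911947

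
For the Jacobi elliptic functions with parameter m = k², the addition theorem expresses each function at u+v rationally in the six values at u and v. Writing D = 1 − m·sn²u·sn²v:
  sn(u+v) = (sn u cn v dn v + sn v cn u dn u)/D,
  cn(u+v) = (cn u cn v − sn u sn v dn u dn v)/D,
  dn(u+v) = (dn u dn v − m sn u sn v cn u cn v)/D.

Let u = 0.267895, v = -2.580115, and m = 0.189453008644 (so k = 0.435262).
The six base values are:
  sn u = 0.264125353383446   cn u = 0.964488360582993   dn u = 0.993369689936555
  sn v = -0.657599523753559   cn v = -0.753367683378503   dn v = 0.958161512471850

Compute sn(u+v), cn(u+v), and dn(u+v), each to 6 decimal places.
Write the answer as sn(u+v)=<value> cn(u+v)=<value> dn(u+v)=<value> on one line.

sn(u+v)=-0.825418 cn(u+v)=-0.564522 dn(u+v)=0.933233

m = k² = 0.189453008644
D = 1 − m·sn²u·sn²v = 0.9942846258158477
sn(u+v) = (sn u·cn v·dn v + sn v·cn u·dn u)/D = -0.8207001684269916/0.9942846258158477 = -0.8254177396674282
cn(u+v) = (cn u·cn v − sn u·sn v·dn u·dn v)/D = -0.561295956405948/0.9942846258158477 = -0.5645224132329148
dn(u+v) = (dn u·dn v − m·sn u·sn v·cn u·cn v)/D = 0.9278987427840382/0.9942846258158477 = 0.9332325158127257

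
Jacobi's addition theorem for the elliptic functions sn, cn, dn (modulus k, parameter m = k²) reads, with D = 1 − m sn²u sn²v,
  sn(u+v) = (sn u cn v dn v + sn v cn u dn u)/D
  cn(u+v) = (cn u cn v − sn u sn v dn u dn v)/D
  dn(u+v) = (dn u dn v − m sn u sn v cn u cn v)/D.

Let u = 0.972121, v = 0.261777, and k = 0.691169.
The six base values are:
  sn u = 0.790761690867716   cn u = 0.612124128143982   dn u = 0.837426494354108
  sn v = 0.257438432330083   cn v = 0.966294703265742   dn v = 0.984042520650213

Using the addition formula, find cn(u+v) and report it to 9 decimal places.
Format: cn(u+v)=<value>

cn(u+v)=0.432293987

m = k² = 0.477714586561
D = 1 − m·sn²u·sn²v = 0.9802026751549992
cn(u+v) = (cn u·cn v − sn u·sn v·dn u·dn v)/D = 0.423735722199216/0.9802026751549992 = 0.4322939866821021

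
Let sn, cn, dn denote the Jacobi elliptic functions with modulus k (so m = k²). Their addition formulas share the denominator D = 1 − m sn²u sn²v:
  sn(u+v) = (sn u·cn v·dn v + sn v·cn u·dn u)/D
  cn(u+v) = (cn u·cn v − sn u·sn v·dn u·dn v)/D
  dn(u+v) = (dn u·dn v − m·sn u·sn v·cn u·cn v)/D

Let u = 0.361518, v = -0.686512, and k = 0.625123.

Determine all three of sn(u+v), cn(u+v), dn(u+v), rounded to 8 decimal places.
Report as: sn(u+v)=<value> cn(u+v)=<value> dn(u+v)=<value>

sn u = 0.3508952428982329, cn u = 0.9364147203623991, dn u = 0.9756456317425015
sn v = -0.6189849650124394, cn v = 0.7854028349124729, dn v = 0.9221041650346048
m = k² = 0.390778765129
D = 1 − m·sn²u·sn²v = 0.9815648736848839
sn(u+v) = (sn u·cn v·dn v + sn v·cn u·dn u)/D = -0.3113837078954897/0.9815648736848839 = -0.3172319183820494
cn(u+v) = (cn u·cn v − sn u·sn v·dn u·dn v)/D = 0.9308650749218591/0.9815648736848839 = 0.9483479899064714
dn(u+v) = (dn u·dn v − m·sn u·sn v·cn u·cn v)/D = 0.9620705613668109/0.9815648736848839 = 0.980139557923574

sn(u+v)=-0.31723192 cn(u+v)=0.94834799 dn(u+v)=0.98013956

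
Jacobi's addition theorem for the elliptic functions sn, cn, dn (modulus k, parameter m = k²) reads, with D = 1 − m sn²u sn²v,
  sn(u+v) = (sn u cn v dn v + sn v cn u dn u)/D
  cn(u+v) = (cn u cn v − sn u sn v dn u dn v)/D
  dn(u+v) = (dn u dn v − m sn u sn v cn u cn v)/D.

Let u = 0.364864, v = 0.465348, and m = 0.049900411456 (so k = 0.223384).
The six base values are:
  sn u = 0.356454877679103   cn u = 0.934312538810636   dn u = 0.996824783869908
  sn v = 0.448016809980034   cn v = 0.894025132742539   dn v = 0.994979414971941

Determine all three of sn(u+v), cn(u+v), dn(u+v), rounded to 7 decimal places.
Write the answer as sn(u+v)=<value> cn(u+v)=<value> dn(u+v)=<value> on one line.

sn(u+v)=0.7352740 cn(u+v)=0.6777700 dn(u+v)=0.9864190

m = k² = 0.049900411456
D = 1 − m·sn²u·sn²v = 0.9987273708423606
sn(u+v) = (sn u·cn v·dn v + sn v·cn u·dn u)/D = 0.734338277880055/0.9987273708423606 = 0.7352740090227918
cn(u+v) = (cn u·cn v − sn u·sn v·dn u·dn v)/D = 0.6769074197479662/0.9987273708423606 = 0.6777699695734177
dn(u+v) = (dn u·dn v − m·sn u·sn v·cn u·cn v)/D = 0.9851636561219543/0.9987273708423606 = 0.9864190017051739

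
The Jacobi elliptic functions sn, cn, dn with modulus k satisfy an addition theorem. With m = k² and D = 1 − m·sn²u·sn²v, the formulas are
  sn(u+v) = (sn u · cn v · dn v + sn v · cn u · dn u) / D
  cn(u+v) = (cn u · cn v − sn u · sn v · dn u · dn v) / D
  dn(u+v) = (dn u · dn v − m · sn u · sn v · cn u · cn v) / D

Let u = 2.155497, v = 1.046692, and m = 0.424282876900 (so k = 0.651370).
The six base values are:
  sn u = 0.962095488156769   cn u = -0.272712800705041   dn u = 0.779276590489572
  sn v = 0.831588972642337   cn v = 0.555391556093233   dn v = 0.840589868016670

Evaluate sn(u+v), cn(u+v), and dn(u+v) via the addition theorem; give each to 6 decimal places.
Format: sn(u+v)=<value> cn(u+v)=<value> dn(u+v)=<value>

sn(u+v)=0.374008 cn(u+v)=-0.927425 dn(u+v)=0.969871

m = k² = 0.4242828769
D = 1 − m·sn²u·sn²v = 0.7284127958090836
sn(u+v) = (sn u·cn v·dn v + sn v·cn u·dn u)/D = 0.2724323378771571/0.7284127958090836 = 0.3740081715266317
cn(u+v) = (cn u·cn v − sn u·sn v·dn u·dn v)/D = -0.6755485344349377/0.7284127958090836 = -0.9274254081225647
dn(u+v) = (dn u·dn v − m·sn u·sn v·cn u·cn v)/D = 0.7064666938878567/0.7284127958090836 = 0.969871339373095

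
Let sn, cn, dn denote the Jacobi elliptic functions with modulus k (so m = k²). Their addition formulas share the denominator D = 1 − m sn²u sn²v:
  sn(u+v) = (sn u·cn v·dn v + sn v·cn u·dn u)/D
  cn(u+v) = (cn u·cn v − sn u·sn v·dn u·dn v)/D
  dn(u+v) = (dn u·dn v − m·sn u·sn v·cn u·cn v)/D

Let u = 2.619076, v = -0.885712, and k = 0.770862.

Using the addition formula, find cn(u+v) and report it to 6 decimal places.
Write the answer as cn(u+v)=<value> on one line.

sn u = 0.9007126402857462, cn u = -0.4344153998530439, dn u = 0.7196614410989956
sn v = -0.7362410091540799, cn v = 0.6767194222421742, dn v = 0.8233456760779612
m = k² = 0.594228223044
D = 1 − m·sn²u·sn²v = 0.7386841222756159
cn(u+v) = (cn u·cn v − sn u·sn v·dn u·dn v)/D = 0.09895403395061505/0.7386841222756159 = 0.1339598767139787

cn(u+v)=0.133960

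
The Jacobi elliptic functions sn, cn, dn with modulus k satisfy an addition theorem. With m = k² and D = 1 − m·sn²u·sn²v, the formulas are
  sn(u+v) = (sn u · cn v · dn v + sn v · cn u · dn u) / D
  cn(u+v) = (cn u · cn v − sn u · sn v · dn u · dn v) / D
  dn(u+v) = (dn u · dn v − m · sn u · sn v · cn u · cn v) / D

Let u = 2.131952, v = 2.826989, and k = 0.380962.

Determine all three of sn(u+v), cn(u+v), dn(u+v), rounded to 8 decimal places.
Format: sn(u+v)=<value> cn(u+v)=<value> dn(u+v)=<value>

sn(u+v)=-0.99845982 cn(u+v)=0.05547958 dn(u+v)=0.92483224

sn u = 0.8942604039022862, cn u = -0.4475470143041064, dn u = 0.9401795897006775
sn v = 0.42321019717004, cn v = -0.9060315276033698, dn v = 0.9869173488496059
m = k² = 0.145132045444
D = 1 − m·sn²u·sn²v = 0.9792124376023304
sn(u+v) = (sn u·cn v·dn v + sn v·cn u·dn u)/D = -0.9777042759849146/0.9792124376023304 = -0.9984598218328306
cn(u+v) = (cn u·cn v − sn u·sn v·dn u·dn v)/D = 0.05432629819812748/0.9792124376023304 = 0.05547958350197143
dn(u+v) = (dn u·dn v − m·sn u·sn v·cn u·cn v)/D = 0.9056072302789276/0.9792124376023304 = 0.9248322381365679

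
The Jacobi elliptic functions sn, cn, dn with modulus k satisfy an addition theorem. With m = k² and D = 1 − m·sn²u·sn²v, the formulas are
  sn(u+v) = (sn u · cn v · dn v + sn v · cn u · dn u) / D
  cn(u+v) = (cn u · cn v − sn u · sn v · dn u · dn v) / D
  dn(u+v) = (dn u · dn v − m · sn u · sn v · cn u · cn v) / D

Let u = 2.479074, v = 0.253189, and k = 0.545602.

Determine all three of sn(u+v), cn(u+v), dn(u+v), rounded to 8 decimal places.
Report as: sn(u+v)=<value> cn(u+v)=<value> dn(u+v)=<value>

sn(u+v)=0.62715127 cn(u+v)=-0.77889748 dn(u+v)=0.93963625

sn u = 0.790155261062822, cn u = -0.6129067330473239, dn u = 0.9022992392840395
sn v = 0.2497235221777133, cn v = 0.9683171807167097, dn v = 0.990674533849168
m = k² = 0.297681542404
D = 1 − m·sn²u·sn²v = 0.9884096731614623
sn(u+v) = (sn u·cn v·dn v + sn v·cn u·dn u)/D = 0.6198823850089404/0.9884096731614623 = 0.6271512732430322
cn(u+v) = (cn u·cn v − sn u·sn v·dn u·dn v)/D = -0.769869801170806/0.9884096731614623 = -0.7788974775088462
dn(u+v) = (dn u·dn v − m·sn u·sn v·cn u·cn v)/D = 0.9287455559128954/0.9884096731614623 = 0.9396362471264277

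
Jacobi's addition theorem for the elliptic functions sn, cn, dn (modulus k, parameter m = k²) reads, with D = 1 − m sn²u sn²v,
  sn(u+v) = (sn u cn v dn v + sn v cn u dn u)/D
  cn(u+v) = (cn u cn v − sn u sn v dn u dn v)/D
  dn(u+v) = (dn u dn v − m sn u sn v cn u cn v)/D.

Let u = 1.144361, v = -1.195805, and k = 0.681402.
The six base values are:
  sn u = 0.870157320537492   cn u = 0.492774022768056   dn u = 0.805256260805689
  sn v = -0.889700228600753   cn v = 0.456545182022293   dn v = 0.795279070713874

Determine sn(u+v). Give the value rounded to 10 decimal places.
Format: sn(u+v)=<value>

m = k² = 0.464308685604
D = 1 − m·sn²u·sn²v = 0.7217150187042826
sn(u+v) = (sn u·cn v·dn v + sn v·cn u·dn u)/D = -0.03710394401167225/0.7217150187042826 = -0.05141079657492248

sn(u+v)=-0.0514107966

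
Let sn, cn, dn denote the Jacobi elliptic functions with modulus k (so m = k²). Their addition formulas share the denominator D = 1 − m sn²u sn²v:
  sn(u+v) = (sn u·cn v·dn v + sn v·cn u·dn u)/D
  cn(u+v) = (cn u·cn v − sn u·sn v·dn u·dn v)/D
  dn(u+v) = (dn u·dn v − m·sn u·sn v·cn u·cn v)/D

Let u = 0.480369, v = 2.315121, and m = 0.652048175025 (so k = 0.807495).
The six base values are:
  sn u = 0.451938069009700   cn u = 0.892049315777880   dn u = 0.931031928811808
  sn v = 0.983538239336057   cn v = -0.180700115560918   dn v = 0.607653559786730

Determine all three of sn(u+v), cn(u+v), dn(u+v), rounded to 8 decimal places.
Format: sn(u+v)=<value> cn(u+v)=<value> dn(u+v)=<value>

m = k² = 0.652048175025
D = 1 − m·sn²u·sn²v = 0.8711691018731344
sn(u+v) = (sn u·cn v·dn v + sn v·cn u·dn u)/D = 0.7672302815856135/0.8711691018731344 = 0.8806904192721734
cn(u+v) = (cn u·cn v − sn u·sn v·dn u·dn v)/D = -0.4126660866566381/0.8711691018731344 = -0.4736922897854719
dn(u+v) = (dn u·dn v − m·sn u·sn v·cn u·cn v)/D = 0.612464254754888/0.8711691018731344 = 0.7030371640109881

sn(u+v)=0.88069042 cn(u+v)=-0.47369229 dn(u+v)=0.70303716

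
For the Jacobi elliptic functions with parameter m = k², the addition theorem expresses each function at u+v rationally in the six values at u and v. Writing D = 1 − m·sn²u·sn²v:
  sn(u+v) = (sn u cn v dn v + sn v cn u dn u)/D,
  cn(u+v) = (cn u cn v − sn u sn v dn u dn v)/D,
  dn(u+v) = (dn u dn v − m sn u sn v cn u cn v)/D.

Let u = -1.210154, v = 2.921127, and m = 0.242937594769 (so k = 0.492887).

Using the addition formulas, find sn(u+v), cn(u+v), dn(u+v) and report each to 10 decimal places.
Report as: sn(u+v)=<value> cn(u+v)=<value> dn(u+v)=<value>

sn(u+v)=0.9996810205 cn(u+v)=-0.0252558345 dn(u+v)=0.8701823744

sn u = -0.9154841131600109, cn u = 0.4023541208334126, dn u = 0.8924075808108532
sn v = 0.425386779583913, cn v = -0.9050116506185031, dn v = 0.9777727199074508
m = k² = 0.242937594769
D = 1 − m·sn²u·sn²v = 0.9631562074106264
sn(u+v) = (sn u·cn v·dn v + sn v·cn u·dn u)/D = 0.9628489803628621/0.9631562074106264 = 0.9996810205391396
cn(u+v) = (cn u·cn v − sn u·sn v·dn u·dn v)/D = -0.02432531372496995/0.9631562074106264 = -0.02525583445116005
dn(u+v) = (dn u·dn v − m·sn u·sn v·cn u·cn v)/D = 0.8381215554838915/0.9631562074106264 = 0.8701823744012602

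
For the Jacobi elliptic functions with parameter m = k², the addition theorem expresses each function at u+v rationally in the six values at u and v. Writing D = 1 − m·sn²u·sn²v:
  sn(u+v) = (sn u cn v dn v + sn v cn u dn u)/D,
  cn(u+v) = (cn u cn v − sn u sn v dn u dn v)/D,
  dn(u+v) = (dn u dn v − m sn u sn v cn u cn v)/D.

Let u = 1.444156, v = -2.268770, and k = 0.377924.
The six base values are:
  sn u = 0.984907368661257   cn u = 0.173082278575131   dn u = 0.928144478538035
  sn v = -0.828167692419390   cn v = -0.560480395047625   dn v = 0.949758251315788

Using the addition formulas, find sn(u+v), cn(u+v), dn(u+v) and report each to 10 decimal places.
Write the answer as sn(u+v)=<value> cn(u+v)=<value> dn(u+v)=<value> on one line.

m = k² = 0.142826549776
D = 1 − m·sn²u·sn²v = 0.9049753481618022
sn(u+v) = (sn u·cn v·dn v + sn v·cn u·dn u)/D = -0.6573280551795085/0.9049753481618022 = -0.7263491281996596
cn(u+v) = (cn u·cn v − sn u·sn v·dn u·dn v)/D = 0.6220130293285666/0.9049753481618022 = 0.6873259372114473
dn(u+v) = (dn u·dn v − m·sn u·sn v·cn u·cn v)/D = 0.8702113884391468/0.9049753481618022 = 0.9615857384477175

sn(u+v)=-0.7263491282 cn(u+v)=0.6873259372 dn(u+v)=0.9615857384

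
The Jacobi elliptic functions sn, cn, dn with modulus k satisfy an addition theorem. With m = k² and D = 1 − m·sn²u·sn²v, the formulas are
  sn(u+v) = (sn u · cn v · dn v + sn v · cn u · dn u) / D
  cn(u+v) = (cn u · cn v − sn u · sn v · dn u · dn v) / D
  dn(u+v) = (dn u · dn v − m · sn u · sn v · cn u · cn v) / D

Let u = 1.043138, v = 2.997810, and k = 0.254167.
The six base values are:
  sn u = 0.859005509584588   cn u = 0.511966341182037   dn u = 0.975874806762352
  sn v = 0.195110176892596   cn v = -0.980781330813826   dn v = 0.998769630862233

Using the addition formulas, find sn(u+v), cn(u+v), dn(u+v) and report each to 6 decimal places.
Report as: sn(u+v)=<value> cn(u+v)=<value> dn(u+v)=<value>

m = k² = 0.064600863889
D = 1 − m·sn²u·sn²v = 0.9981853617130497
sn(u+v) = (sn u·cn v·dn v + sn v·cn u·dn u)/D = -0.7439800034754394/0.9981853617130497 = -0.7453325123889292
cn(u+v) = (cn u·cn v − sn u·sn v·dn u·dn v)/D = -0.6654831108051481/0.9981853617130497 = -0.6666929172985166
dn(u+v) = (dn u·dn v − m·sn u·sn v·cn u·cn v)/D = 0.9801107257378362/0.9981853617130497 = 0.9818925054719351

sn(u+v)=-0.745333 cn(u+v)=-0.666693 dn(u+v)=0.981893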